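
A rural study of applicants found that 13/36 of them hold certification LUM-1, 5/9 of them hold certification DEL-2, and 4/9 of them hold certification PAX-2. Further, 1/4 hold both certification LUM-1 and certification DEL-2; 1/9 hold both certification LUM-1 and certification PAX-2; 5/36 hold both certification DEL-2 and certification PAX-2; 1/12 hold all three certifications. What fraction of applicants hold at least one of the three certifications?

P(at least one) = 13/36 + 5/9 + 4/9 − 1/4 − 1/9 − 5/36 + 1/12 = 17/18

17/18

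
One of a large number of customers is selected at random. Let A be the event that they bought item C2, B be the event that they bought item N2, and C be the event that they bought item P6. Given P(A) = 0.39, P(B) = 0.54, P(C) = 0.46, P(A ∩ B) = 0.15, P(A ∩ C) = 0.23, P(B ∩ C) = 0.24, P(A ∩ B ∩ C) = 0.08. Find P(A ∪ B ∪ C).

0.85

By inclusion-exclusion,
P(A ∪ B ∪ C) = 0.39 + 0.54 + 0.46 − 0.15 − 0.23 − 0.24 + 0.08 = 0.85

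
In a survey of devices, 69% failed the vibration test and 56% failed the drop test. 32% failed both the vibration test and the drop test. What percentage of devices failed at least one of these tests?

P(union) = 69 + 56 − 32 = 93%

93%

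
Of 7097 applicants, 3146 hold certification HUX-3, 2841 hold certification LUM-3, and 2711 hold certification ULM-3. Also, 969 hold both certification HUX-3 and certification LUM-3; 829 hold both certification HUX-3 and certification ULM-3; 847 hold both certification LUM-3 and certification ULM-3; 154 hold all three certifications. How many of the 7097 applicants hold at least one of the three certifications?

6207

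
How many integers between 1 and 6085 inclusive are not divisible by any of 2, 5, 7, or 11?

Apply inclusion-exclusion:
floor(6085/2) + floor(6085/5) + floor(6085/7) + floor(6085/11) − floor(6085/10) − floor(6085/14) − floor(6085/22) − floor(6085/35) − floor(6085/55) − floor(6085/77) + floor(6085/70) + floor(6085/110) + floor(6085/154) + floor(6085/385) − floor(6085/770) = 3042 + 1217 + 869 + 553 − 608 − 434 − 276 − 173 − 110 − 79 + 86 + 55 + 39 + 15 − 7 = 4189
6085 − 4189 = 1896

1896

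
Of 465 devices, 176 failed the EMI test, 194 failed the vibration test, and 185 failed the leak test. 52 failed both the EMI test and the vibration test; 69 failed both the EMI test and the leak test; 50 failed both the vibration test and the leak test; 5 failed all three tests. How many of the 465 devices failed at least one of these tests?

389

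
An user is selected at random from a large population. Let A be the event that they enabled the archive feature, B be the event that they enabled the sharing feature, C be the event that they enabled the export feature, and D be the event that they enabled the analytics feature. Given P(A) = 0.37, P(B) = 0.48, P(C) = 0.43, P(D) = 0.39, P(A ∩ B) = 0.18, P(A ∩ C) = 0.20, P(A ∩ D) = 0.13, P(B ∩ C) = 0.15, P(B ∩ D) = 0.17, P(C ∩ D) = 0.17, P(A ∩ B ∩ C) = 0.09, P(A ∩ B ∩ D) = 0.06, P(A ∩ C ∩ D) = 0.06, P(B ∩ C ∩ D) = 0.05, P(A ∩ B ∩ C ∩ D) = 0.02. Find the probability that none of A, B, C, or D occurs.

0.09

Inclusion–exclusion gives
P(A ∪ B ∪ C ∪ D) = 0.37 + 0.48 + 0.43 + 0.39 − 0.18 − 0.20 − 0.13 − 0.15 − 0.17 − 0.17 + 0.09 + 0.06 + 0.06 + 0.05 − 0.02 = 0.91
P(none) = 1 − 0.91 = 0.09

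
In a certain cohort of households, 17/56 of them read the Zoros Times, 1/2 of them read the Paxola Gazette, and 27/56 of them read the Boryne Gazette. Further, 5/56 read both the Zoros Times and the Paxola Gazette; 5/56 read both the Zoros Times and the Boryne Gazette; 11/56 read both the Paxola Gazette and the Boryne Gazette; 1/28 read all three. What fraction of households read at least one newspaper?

By inclusion–exclusion:
P(union) = 17/56 + 1/2 + 27/56 − 5/56 − 5/56 − 11/56 + 1/28 = 53/56

53/56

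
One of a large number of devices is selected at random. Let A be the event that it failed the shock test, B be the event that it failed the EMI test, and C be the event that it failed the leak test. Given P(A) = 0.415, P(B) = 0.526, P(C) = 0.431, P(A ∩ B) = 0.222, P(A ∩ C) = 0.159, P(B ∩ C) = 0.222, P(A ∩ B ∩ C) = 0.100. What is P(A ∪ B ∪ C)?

0.869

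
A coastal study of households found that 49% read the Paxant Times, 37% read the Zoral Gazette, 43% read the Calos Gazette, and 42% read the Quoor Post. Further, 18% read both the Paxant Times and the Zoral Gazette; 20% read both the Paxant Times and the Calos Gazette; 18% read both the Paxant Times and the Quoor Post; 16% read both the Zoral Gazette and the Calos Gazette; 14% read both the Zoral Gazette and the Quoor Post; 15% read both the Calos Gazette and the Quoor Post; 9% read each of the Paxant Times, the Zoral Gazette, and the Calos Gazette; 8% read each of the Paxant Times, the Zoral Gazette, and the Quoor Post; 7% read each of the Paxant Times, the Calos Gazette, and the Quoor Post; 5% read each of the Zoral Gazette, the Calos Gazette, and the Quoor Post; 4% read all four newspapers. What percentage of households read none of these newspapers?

5%

Apply inclusion-exclusion:
P(union) = 49 + 37 + 43 + 42 − 18 − 20 − 18 − 16 − 14 − 15 + 9 + 8 + 7 + 5 − 4 = 95%
P(none) = 100% − 95% = 5%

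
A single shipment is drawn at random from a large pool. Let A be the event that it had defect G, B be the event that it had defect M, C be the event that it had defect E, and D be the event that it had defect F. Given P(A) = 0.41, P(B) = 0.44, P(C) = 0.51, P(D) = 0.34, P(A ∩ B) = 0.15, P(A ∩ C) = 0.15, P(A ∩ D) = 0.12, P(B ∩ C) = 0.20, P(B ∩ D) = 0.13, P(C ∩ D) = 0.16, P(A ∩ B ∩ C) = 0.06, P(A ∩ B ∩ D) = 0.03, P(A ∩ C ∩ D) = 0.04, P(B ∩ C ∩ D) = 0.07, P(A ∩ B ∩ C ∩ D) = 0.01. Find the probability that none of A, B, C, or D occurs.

By inclusion–exclusion:
P(A ∪ B ∪ C ∪ D) = 0.41 + 0.44 + 0.51 + 0.34 − 0.15 − 0.15 − 0.12 − 0.20 − 0.13 − 0.16 + 0.06 + 0.03 + 0.04 + 0.07 − 0.01 = 0.98
P(none) = 1 − 0.98 = 0.02

0.02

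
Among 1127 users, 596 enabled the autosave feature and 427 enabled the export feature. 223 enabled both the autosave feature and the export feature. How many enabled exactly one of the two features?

577

N(exactly one) = 596 + 427 − 2·223 = 577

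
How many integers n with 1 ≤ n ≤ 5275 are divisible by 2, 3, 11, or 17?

3770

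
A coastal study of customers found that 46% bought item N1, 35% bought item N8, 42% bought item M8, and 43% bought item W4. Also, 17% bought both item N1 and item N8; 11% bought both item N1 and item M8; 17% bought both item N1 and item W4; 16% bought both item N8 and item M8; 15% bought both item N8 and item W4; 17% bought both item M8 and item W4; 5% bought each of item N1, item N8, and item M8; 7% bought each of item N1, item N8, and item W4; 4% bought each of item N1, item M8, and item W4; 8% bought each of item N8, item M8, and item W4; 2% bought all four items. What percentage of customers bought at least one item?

95%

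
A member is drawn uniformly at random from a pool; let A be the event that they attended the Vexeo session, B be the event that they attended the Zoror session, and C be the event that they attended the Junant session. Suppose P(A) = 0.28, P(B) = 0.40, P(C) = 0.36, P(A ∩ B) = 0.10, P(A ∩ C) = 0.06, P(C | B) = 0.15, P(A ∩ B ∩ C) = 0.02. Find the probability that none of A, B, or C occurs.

P(B ∩ C) = P(B)·P(C|B) = 0.40 × 0.15 = 0.06
Inclusion–exclusion gives
P(A ∪ B ∪ C) = 0.28 + 0.40 + 0.36 − 0.10 − 0.06 − 0.06 + 0.02 = 0.84
P(none) = 1 − 0.84 = 0.16

0.16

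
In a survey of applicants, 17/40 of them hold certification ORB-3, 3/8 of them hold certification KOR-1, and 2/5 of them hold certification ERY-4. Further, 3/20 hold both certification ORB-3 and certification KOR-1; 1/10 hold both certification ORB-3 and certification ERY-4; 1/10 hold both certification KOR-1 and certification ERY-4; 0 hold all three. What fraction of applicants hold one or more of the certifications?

17/20

P(≥1) = 17/40 + 3/8 + 2/5 − 3/20 − 1/10 − 1/10 + 0 = 17/20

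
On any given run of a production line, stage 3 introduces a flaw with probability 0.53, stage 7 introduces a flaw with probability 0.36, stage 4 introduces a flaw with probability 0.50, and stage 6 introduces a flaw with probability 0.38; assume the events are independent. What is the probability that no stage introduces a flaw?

0.093248

Independence gives P(none) = ∏(1 − pᵢ).
P(none) = (1 − 0.53) × (1 − 0.36) × (1 − 0.50) × (1 − 0.38) = 0.47 × 0.64 × 0.50 × 0.62 = 0.093248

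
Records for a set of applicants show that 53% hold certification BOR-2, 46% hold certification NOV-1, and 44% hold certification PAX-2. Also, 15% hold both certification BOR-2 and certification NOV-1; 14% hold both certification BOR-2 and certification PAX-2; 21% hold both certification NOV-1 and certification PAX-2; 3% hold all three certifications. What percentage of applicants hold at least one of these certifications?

Using inclusion–exclusion:
P(≥1) = 53 + 46 + 44 − 15 − 14 − 21 + 3 = 96%

96%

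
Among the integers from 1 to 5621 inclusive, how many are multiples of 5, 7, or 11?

⌊5621/5⌋ + ⌊5621/7⌋ + ⌊5621/11⌋ − ⌊5621/35⌋ − ⌊5621/55⌋ − ⌊5621/77⌋ + ⌊5621/385⌋ = 1124 + 803 + 511 − 160 − 102 − 73 + 14 = 2117

2117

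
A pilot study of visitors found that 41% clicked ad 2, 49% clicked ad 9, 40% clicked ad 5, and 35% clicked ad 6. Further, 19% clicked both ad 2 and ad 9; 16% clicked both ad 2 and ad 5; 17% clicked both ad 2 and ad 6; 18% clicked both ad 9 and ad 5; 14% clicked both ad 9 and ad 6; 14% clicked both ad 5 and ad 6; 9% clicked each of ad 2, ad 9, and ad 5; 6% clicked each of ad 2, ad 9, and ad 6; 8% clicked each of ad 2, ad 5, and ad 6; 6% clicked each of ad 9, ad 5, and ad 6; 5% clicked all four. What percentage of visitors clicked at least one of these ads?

Using inclusion–exclusion:
P(≥1) = 41 + 49 + 40 + 35 − 19 − 16 − 17 − 18 − 14 − 14 + 9 + 6 + 8 + 6 − 5 = 91%

91%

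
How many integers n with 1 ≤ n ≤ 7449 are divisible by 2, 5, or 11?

4740

floor(7449/2) + floor(7449/5) + floor(7449/11) − floor(7449/10) − floor(7449/22) − floor(7449/55) + floor(7449/110) = 3724 + 1489 + 677 − 744 − 338 − 135 + 67 = 4740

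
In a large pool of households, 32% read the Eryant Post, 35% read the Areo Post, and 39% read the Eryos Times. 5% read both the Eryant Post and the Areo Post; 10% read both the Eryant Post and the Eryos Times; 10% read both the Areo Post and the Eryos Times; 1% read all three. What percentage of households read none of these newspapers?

18%

By inclusion–exclusion:
P(union) = 32 + 35 + 39 − 5 − 10 − 10 + 1 = 82%
P(none) = 100% − 82% = 18%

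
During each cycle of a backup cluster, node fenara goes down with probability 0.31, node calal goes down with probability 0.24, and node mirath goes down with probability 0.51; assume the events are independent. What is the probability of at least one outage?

0.743044

Independence gives P(none) = ∏(1 − pᵢ).
P(none) = (1 − 0.31) × (1 − 0.24) × (1 − 0.51) = 0.69 × 0.76 × 0.49 = 0.256956
P(at least one) = 1 − 0.256956 = 0.743044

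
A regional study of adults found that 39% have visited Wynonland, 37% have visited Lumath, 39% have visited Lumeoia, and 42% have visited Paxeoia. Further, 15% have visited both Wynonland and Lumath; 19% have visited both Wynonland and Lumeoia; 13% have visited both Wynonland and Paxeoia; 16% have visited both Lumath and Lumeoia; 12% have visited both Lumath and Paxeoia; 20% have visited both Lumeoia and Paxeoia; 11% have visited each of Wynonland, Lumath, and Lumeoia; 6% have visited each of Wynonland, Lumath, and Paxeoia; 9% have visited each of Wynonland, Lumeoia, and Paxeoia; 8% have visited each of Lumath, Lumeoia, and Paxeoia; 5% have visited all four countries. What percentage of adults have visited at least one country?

91%

Apply inclusion-exclusion:
P(≥1) = 39 + 37 + 39 + 42 − 15 − 19 − 13 − 16 − 12 − 20 + 11 + 6 + 9 + 8 − 5 = 91%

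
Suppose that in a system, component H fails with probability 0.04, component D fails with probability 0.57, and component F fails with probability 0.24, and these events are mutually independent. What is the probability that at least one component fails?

0.686272

P(none) = (1 − 0.04) × (1 − 0.57) × (1 − 0.24) = 0.96 × 0.43 × 0.76 = 0.313728
P(at least one) = 1 − 0.313728 = 0.686272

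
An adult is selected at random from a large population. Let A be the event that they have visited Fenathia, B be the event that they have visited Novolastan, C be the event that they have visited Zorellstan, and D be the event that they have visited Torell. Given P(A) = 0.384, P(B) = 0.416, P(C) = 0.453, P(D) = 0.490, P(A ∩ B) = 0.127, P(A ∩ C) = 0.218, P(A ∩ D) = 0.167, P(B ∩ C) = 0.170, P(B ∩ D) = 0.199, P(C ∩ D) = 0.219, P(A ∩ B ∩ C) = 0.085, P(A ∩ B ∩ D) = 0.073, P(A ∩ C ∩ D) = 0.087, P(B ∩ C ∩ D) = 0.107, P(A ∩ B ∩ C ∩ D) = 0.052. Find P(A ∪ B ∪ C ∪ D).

0.943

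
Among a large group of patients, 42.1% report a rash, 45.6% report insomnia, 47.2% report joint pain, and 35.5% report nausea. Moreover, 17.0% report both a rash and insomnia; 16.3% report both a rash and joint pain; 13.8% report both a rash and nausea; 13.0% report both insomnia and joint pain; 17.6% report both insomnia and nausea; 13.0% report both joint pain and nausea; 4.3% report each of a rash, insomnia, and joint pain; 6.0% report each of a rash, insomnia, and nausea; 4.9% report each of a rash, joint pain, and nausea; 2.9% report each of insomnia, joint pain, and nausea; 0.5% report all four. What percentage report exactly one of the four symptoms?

41.3%

P(exactly one) = 42.1 + 45.6 + 47.2 + 35.5 − 2·17.0 − 2·16.3 − 2·13.8 − 2·13.0 − 2·17.6 − 2·13.0 + 3·4.3 + 3·6.0 + 3·4.9 + 3·2.9 − 4·0.5 = 41.3%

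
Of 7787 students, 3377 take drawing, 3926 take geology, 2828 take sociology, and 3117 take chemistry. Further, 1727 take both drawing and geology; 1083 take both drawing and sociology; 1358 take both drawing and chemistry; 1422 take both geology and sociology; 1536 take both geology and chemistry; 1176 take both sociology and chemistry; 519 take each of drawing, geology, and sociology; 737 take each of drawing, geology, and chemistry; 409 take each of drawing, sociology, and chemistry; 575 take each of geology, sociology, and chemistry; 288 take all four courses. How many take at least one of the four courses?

Inclusion–exclusion gives
N(≥1) = 3377 + 3926 + 2828 + 3117 − 1727 − 1083 − 1358 − 1422 − 1536 − 1176 + 519 + 737 + 409 + 575 − 288 = 6898

6898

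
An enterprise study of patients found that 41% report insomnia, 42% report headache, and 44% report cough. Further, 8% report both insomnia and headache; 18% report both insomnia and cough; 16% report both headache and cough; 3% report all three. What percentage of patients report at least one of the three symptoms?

Using inclusion–exclusion:
P(≥1) = 41 + 42 + 44 − 8 − 18 − 16 + 3 = 88%

88%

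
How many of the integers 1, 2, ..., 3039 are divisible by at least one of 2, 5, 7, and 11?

By inclusion–exclusion:
1519 + 607 + 434 + 276 − 303 − 217 − 138 − 86 − 55 − 39 + 43 + 27 + 19 + 7 − 3 = 2091

2091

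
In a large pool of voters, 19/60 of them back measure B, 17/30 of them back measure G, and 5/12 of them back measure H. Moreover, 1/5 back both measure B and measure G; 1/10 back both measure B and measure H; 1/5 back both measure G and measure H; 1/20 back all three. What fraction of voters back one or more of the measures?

17/20

By inclusion–exclusion:
P(union) = 19/60 + 17/30 + 5/12 − 1/5 − 1/10 − 1/5 + 1/20 = 17/20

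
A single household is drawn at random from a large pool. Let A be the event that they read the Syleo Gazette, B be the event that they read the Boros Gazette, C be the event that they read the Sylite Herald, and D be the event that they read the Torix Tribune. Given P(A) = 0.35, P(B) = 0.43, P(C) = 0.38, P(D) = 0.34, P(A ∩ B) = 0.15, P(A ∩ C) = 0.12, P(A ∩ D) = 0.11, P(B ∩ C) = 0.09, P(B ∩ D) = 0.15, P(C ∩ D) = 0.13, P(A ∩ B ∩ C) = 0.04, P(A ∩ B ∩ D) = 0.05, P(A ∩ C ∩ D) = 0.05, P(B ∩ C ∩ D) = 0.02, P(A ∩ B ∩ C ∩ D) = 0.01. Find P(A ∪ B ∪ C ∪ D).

Apply inclusion-exclusion:
P(A ∪ B ∪ C ∪ D) = 0.35 + 0.43 + 0.38 + 0.34 − 0.15 − 0.12 − 0.11 − 0.09 − 0.15 − 0.13 + 0.04 + 0.05 + 0.05 + 0.02 − 0.01 = 0.90

0.90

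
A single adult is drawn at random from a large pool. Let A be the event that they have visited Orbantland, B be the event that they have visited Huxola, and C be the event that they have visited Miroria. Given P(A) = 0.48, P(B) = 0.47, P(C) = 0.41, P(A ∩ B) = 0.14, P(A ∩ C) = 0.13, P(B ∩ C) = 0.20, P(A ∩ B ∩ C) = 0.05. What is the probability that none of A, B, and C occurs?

Using inclusion–exclusion:
P(A ∪ B ∪ C) = 0.48 + 0.47 + 0.41 − 0.14 − 0.13 − 0.20 + 0.05 = 0.94
P(none) = 1 − 0.94 = 0.06

0.06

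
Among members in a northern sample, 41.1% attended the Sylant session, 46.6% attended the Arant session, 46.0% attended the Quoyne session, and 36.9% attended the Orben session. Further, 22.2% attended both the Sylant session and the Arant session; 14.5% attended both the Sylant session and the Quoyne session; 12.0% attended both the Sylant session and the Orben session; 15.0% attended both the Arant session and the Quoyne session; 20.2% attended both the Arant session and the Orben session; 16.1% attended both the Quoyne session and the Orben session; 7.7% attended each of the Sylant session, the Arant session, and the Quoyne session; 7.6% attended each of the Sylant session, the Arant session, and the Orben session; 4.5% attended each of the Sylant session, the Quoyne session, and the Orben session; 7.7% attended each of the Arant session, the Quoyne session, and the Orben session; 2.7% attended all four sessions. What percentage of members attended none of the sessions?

4.6%

By inclusion–exclusion:
P(≥1) = 41.1 + 46.6 + 46.0 + 36.9 − 22.2 − 14.5 − 12.0 − 15.0 − 20.2 − 16.1 + 7.7 + 7.6 + 4.5 + 7.7 − 2.7 = 95.4%
P(none) = 100% − 95.4% = 4.6%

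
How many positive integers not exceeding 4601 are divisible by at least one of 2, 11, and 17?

2632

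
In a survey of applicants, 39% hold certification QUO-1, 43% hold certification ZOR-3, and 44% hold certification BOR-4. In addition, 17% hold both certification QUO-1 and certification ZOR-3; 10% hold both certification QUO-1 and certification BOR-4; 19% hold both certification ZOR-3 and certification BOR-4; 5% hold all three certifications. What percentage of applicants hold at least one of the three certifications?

P(union) = 39 + 43 + 44 − 17 − 10 − 19 + 5 = 85%

85%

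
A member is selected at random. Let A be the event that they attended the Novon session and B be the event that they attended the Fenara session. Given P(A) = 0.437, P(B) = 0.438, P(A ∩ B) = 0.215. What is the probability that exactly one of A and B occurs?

0.445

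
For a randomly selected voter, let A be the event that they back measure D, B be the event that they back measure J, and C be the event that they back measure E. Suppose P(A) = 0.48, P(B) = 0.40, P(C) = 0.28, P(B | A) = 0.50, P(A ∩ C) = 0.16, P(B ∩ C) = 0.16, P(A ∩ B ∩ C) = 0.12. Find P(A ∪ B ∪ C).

P(A ∩ B) = P(A)·P(B|A) = 0.48 × 0.50 = 0.24
Apply inclusion-exclusion:
P(A ∪ B ∪ C) = 0.48 + 0.40 + 0.28 − 0.24 − 0.16 − 0.16 + 0.12 = 0.72

0.72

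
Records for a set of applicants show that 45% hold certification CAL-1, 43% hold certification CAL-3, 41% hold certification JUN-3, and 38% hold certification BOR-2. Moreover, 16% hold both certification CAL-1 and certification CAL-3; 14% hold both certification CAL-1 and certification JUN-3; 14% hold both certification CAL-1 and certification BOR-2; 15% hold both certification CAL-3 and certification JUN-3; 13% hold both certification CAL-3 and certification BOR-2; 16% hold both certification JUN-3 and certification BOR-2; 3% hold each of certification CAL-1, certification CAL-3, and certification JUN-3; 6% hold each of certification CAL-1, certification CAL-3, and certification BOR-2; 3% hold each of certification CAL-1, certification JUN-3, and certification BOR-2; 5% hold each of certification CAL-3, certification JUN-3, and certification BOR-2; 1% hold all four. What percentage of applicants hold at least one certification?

Using inclusion–exclusion:
P(≥1) = 45 + 43 + 41 + 38 − 16 − 14 − 14 − 15 − 13 − 16 + 3 + 6 + 3 + 5 − 1 = 95%

95%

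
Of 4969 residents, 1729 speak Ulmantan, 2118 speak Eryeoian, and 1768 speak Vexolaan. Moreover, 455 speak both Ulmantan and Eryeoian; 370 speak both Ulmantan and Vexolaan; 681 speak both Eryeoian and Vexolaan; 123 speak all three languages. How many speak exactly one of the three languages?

2972

By inclusion–exclusion (exactly-one form):
|exactly one| = 1729 + 2118 + 1768 − 2·455 − 2·370 − 2·681 + 3·123 = 2972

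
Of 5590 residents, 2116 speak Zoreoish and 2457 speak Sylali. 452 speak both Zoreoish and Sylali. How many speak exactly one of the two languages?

3669

|exactly one| = 2116 + 2457 − 2·452 = 3669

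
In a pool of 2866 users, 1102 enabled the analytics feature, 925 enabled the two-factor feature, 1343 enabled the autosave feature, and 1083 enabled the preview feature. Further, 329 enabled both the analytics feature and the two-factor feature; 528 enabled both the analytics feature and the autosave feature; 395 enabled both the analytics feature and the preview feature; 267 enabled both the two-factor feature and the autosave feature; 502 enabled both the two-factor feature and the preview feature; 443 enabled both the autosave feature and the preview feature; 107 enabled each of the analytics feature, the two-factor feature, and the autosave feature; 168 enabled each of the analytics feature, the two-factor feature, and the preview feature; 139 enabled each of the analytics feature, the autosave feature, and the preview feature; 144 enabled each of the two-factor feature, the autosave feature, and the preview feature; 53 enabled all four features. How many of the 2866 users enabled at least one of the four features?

2494

By inclusion-exclusion,
|at least one| = 1102 + 925 + 1343 + 1083 − 329 − 528 − 395 − 267 − 502 − 443 + 107 + 168 + 139 + 144 − 53 = 2494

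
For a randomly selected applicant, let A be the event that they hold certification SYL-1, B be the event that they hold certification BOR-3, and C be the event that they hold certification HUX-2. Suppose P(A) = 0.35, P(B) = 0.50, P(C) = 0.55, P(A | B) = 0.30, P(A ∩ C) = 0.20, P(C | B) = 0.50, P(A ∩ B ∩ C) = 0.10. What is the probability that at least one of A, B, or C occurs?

0.90

P(A ∩ B) = P(B)·P(A|B) = 0.50 × 0.30 = 0.15
P(B ∩ C) = P(B)·P(C|B) = 0.50 × 0.50 = 0.25
By inclusion-exclusion,
P(A ∪ B ∪ C) = 0.35 + 0.50 + 0.55 − 0.15 − 0.20 − 0.25 + 0.10 = 0.90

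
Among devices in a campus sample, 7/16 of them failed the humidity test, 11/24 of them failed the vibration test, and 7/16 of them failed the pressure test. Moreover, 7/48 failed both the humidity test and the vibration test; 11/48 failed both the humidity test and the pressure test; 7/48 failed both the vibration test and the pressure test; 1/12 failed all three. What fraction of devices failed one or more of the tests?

43/48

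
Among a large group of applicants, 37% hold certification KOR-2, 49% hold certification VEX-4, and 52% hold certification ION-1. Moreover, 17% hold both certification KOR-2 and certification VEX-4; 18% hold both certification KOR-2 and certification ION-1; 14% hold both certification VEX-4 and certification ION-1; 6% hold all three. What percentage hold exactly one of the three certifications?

Using the inclusion–exclusion count for exactly one event:
P(exactly one) = 37 + 49 + 52 − 2·17 − 2·18 − 2·14 + 3·6 = 58%

58%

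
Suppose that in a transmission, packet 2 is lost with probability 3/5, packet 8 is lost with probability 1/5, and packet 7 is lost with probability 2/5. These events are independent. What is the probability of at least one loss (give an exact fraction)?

P(none) = (1 − 3/5) × (1 − 1/5) × (1 − 2/5) = 2/5 × 4/5 × 3/5 = 24/125
P(at least one) = 1 − 24/125 = 101/125

101/125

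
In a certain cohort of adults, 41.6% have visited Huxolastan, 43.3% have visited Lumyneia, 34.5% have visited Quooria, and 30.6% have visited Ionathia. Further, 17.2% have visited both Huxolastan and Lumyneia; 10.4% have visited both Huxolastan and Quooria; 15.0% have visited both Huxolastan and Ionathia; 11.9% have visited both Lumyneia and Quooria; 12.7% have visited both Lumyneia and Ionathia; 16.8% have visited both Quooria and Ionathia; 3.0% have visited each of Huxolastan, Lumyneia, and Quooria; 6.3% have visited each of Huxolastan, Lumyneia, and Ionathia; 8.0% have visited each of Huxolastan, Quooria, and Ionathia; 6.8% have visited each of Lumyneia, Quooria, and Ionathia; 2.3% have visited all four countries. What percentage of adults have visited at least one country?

87.8%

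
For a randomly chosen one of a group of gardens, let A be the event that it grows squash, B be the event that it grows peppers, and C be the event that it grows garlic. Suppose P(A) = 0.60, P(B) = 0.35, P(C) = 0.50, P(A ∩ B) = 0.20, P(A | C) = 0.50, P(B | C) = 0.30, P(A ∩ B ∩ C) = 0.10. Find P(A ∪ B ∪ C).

0.95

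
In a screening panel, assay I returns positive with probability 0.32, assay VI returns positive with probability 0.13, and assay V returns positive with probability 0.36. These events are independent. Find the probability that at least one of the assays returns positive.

0.621376

P(none) = (1 − 0.32) × (1 − 0.13) × (1 − 0.36) = 0.68 × 0.87 × 0.64 = 0.378624
P(at least one) = 1 − 0.378624 = 0.621376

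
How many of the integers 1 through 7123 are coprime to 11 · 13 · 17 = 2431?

Inclusion–exclusion gives
floor(7123/11) + floor(7123/13) + floor(7123/17) − floor(7123/143) − floor(7123/187) − floor(7123/221) + floor(7123/2431) = 647 + 547 + 419 − 49 − 38 − 32 + 2 = 1496
7123 − 1496 = 5627

5627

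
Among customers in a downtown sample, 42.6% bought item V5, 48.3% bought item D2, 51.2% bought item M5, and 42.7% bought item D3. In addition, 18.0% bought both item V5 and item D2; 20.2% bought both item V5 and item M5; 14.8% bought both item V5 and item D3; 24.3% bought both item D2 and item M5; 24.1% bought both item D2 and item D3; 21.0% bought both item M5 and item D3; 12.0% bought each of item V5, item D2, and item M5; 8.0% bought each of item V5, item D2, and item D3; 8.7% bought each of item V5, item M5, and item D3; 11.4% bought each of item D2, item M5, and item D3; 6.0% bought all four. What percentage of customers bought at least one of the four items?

96.5%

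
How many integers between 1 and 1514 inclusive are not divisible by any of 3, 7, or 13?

799

504 + 216 + 116 − 72 − 38 − 16 + 5 = 715
1514 − 715 = 799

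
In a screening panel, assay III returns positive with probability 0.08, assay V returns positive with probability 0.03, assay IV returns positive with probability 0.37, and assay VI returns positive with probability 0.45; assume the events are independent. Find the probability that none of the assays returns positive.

P(none) = (1 − 0.08) × (1 − 0.03) × (1 − 0.37) × (1 − 0.45) = 0.92 × 0.97 × 0.63 × 0.55 = 0.3092166

0.3092166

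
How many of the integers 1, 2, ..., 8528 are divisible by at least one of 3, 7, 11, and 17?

Inclusion–exclusion gives
2842 + 1218 + 775 + 501 − 406 − 258 − 167 − 110 − 71 − 45 + 36 + 23 + 15 + 6 − 2 = 4357

4357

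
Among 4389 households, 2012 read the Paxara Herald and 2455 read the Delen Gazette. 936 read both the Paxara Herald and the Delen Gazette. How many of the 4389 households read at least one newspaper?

By inclusion–exclusion:
N(≥1) = 2012 + 2455 − 936 = 3531

3531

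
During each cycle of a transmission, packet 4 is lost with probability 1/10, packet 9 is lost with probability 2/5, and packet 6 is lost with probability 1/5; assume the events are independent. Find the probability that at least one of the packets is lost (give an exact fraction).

71/125

P(none) = (1 − 1/10) × (1 − 2/5) × (1 − 1/5) = 9/10 × 3/5 × 4/5 = 54/125
P(at least one) = 1 − 54/125 = 71/125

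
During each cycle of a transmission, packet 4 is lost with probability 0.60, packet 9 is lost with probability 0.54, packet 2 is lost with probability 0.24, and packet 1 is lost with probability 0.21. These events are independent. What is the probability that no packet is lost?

Independence gives P(none) = ∏(1 − pᵢ).
P(none) = (1 − 0.60) × (1 − 0.54) × (1 − 0.24) × (1 − 0.21) = 0.40 × 0.46 × 0.76 × 0.79 = 0.1104736

0.1104736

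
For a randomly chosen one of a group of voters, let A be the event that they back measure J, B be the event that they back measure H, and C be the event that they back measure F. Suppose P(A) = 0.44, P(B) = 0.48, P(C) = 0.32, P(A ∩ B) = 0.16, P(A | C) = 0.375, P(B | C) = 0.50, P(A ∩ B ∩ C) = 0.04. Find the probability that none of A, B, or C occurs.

0.16

P(A ∩ C) = P(C)·P(A|C) = 0.32 × 0.375 = 0.12
P(B ∩ C) = P(C)·P(B|C) = 0.32 × 0.50 = 0.16
By inclusion-exclusion,
P(A ∪ B ∪ C) = 0.44 + 0.48 + 0.32 − 0.16 − 0.12 − 0.16 + 0.04 = 0.84
P(none) = 1 − 0.84 = 0.16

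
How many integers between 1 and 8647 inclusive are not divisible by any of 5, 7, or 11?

5391

1729 + 1235 + 786 − 247 − 157 − 112 + 22 = 3256
8647 − 3256 = 5391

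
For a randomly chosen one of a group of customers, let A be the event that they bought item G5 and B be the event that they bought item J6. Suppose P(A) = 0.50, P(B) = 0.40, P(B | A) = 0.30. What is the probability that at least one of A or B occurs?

0.75

P(A ∩ B) = P(A)·P(B|A) = 0.50 × 0.30 = 0.15
Apply inclusion-exclusion:
P(A ∪ B) = 0.50 + 0.40 − 0.15 = 0.75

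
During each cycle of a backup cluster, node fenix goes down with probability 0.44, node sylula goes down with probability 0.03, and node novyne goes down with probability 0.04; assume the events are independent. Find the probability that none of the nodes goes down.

0.521472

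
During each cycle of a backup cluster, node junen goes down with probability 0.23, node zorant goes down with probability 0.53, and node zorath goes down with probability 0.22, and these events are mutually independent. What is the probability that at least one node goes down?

P(none) = (1 − 0.23) × (1 − 0.53) × (1 − 0.22) = 0.77 × 0.47 × 0.78 = 0.282282
P(at least one) = 1 − 0.282282 = 0.717718

0.717718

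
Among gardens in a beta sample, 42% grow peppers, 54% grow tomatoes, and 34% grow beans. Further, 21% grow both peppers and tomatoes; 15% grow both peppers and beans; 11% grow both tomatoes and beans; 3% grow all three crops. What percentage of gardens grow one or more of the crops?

86%

Using inclusion–exclusion:
P(at least one) = 42 + 54 + 34 − 21 − 15 − 11 + 3 = 86%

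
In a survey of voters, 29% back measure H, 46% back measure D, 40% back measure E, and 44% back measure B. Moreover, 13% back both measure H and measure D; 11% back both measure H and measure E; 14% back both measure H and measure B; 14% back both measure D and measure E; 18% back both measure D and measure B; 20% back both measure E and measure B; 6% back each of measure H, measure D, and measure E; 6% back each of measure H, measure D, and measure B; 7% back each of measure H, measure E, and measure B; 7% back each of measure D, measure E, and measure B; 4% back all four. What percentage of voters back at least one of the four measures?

91%

P(≥1) = 29 + 46 + 40 + 44 − 13 − 11 − 14 − 14 − 18 − 20 + 6 + 6 + 7 + 7 − 4 = 91%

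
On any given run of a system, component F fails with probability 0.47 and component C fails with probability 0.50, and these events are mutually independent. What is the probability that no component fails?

0.265

P(none) = (1 − 0.47) × (1 − 0.50) = 0.53 × 0.50 = 0.265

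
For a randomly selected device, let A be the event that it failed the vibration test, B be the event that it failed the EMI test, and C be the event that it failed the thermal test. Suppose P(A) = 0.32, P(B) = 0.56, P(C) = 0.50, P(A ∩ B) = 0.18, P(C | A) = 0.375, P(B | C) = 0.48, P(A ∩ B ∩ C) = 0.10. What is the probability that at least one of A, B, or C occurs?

P(A ∩ C) = P(A)·P(C|A) = 0.32 × 0.375 = 0.12
P(B ∩ C) = P(C)·P(B|C) = 0.50 × 0.48 = 0.24
By inclusion–exclusion:
P(A ∪ B ∪ C) = 0.32 + 0.56 + 0.50 − 0.18 − 0.12 − 0.24 + 0.10 = 0.94

0.94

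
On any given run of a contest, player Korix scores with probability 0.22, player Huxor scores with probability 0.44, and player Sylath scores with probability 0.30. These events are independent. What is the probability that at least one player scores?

Since the events are independent, P(none) is the product of the individual non-occurrence probabilities.
P(none) = (1 − 0.22) × (1 − 0.44) × (1 − 0.30) = 0.78 × 0.56 × 0.70 = 0.30576
P(at least one) = 1 − 0.30576 = 0.69424

0.69424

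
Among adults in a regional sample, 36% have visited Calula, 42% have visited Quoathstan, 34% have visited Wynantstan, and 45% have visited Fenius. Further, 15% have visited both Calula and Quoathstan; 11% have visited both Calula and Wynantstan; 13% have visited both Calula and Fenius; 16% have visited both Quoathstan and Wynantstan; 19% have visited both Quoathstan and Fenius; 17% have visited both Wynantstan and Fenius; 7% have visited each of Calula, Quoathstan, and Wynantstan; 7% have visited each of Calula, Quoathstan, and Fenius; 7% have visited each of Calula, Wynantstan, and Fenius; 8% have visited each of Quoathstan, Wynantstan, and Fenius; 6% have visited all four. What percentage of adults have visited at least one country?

89%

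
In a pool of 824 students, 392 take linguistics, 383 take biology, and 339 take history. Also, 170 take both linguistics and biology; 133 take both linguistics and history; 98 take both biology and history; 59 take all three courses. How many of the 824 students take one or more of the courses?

By inclusion–exclusion:
|at least one| = 392 + 383 + 339 − 170 − 133 − 98 + 59 = 772

772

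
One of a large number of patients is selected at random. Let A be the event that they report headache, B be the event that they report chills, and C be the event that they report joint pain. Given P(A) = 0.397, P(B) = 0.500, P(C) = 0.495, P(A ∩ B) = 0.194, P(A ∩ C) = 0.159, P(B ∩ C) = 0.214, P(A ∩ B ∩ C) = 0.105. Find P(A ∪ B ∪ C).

Apply inclusion-exclusion:
P(A ∪ B ∪ C) = 0.397 + 0.500 + 0.495 − 0.194 − 0.159 − 0.214 + 0.105 = 0.930

0.930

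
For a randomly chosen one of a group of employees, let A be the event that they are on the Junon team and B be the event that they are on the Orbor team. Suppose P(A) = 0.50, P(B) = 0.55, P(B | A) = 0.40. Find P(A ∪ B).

0.85

P(A ∩ B) = P(A)·P(B|A) = 0.50 × 0.40 = 0.20
Using inclusion–exclusion:
P(A ∪ B) = 0.50 + 0.55 − 0.20 = 0.85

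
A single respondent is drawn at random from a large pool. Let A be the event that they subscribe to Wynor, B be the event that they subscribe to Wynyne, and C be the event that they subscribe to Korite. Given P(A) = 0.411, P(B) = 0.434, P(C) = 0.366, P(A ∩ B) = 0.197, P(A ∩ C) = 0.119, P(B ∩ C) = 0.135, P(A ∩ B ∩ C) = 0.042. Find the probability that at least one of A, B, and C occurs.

0.802

Using inclusion–exclusion:
P(A ∪ B ∪ C) = 0.411 + 0.434 + 0.366 − 0.197 − 0.119 − 0.135 + 0.042 = 0.802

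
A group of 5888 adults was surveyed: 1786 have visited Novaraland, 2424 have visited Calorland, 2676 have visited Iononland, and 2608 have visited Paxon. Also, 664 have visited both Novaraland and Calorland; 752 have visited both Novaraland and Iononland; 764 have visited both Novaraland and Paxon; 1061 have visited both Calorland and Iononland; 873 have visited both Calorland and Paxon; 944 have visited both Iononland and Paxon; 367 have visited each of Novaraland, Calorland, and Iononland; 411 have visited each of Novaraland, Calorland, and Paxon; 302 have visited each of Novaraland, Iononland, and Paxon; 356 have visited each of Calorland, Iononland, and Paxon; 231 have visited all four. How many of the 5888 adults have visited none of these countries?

|union| = 1786 + 2424 + 2676 + 2608 − 664 − 752 − 764 − 1061 − 873 − 944 + 367 + 411 + 302 + 356 − 231 = 5641
None: 5888 − 5641 = 247

247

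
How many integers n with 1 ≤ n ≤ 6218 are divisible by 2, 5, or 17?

3877

floor(6218/2) + floor(6218/5) + floor(6218/17) − floor(6218/10) − floor(6218/34) − floor(6218/85) + floor(6218/170) = 3109 + 1243 + 365 − 621 − 182 − 73 + 36 = 3877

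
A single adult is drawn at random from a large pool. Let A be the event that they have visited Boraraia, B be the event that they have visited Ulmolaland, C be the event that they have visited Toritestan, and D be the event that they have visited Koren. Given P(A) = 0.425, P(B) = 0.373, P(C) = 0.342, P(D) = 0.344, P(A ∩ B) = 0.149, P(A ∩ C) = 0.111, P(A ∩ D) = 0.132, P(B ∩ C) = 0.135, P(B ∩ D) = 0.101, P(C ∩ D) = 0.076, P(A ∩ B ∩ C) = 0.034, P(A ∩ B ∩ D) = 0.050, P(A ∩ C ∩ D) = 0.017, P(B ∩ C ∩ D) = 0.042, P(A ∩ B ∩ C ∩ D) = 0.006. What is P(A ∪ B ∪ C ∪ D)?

0.917

By inclusion–exclusion:
P(A ∪ B ∪ C ∪ D) = 0.425 + 0.373 + 0.342 + 0.344 − 0.149 − 0.111 − 0.132 − 0.135 − 0.101 − 0.076 + 0.034 + 0.050 + 0.017 + 0.042 − 0.006 = 0.917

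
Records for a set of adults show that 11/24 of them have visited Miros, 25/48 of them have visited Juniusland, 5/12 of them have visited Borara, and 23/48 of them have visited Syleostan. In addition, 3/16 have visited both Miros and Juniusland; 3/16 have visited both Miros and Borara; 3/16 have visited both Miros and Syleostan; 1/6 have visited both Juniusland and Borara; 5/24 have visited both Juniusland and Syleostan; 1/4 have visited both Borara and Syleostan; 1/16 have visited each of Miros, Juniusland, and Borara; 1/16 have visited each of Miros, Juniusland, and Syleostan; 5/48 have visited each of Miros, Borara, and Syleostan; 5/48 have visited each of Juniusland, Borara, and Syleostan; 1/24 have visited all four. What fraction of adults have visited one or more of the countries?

47/48

P(union) = 11/24 + 25/48 + 5/12 + 23/48 − 3/16 − 3/16 − 3/16 − 1/6 − 5/24 − 1/4 + 1/16 + 1/16 + 5/48 + 5/48 − 1/24 = 47/48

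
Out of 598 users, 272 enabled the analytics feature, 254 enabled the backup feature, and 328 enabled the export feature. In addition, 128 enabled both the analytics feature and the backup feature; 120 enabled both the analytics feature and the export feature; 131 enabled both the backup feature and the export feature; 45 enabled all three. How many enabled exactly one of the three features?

By inclusion–exclusion (exactly-one form):
|exactly one| = 272 + 254 + 328 − 2·128 − 2·120 − 2·131 + 3·45 = 231

231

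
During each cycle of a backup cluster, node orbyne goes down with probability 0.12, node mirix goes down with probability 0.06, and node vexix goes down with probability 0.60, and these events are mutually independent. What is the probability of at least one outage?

0.66912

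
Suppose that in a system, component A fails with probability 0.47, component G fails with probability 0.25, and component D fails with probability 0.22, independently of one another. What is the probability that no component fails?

0.31005

P(none) = (1 − 0.47) × (1 − 0.25) × (1 − 0.22) = 0.53 × 0.75 × 0.78 = 0.31005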